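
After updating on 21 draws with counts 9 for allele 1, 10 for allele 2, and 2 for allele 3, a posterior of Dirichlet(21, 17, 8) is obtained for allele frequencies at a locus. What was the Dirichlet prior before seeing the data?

Dirichlet(12, 7, 6)

For a Dirichlet(α) prior with multinomial counts c, the posterior is Dirichlet(α + c) componentwise.
Subtract each count from the matching posterior parameter: 21−9=12, 17−10=7, 8−2=6.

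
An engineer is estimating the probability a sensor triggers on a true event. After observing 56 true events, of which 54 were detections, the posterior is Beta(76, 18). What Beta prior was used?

Beta(22, 16)

Beta is conjugate to the binomial likelihood: posterior = Beta(a+s, b+f).
Subtract the data counts: 76−54=22, 18−2=16.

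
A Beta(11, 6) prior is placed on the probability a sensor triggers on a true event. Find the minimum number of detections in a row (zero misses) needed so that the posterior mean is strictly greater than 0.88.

k = 34

After k detections and 0 misses the posterior is Beta(11+k, 6), with mean (11+k)/(11+6+k).
Set (11+k)/(17+k) > 0.88 and solve: k > (0.88·17 − 11)/(1 − 0.88) = 33.000.
The smallest integer exceeding 33.000 is 34, and checking k=34: (45)/(51) = 0.8824 > 0.88.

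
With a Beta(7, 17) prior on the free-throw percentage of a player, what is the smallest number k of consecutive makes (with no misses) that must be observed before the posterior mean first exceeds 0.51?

After k makes and 0 misses the posterior is Beta(7+k, 17), with mean (7+k)/(7+17+k).
Set (7+k)/(24+k) > 0.51 and solve: k > (0.51·24 − 7)/(1 − 0.51) = 10.694.
The smallest integer exceeding 10.694 is 11.

k = 11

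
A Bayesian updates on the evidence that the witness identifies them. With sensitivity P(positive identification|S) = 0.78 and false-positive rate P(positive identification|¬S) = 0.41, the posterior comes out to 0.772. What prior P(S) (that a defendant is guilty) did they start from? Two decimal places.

Bayes' rule in odds form gives O(S|E) = O(S)·[P(E|S)/P(E|¬S)], hence O(S) = O(S|E)/LR.
Posterior odds = 0.772/(1−0.772) = 3.3860. LR = 0.78/0.41 = 1.9024.
Prior odds = 3.3860/1.9024 = 1.7799, so P(S) = 1.7799/(1+1.7799) ≈ 0.64.

P(S) = 0.64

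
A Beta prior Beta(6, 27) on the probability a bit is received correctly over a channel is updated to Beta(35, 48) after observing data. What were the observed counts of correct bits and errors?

Beta is conjugate to the binomial likelihood: posterior = Beta(a+s, b+f).
Match parameters: s=35−6=29, f=48−27=21.

29 correct bits and 21 errors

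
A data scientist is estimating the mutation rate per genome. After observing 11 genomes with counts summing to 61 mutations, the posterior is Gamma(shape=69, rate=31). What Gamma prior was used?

Gamma–Poisson conjugacy: posterior shape = α + Σxᵢ, posterior rate = β + n.
So α = 69 − 61 = 8 and β = 31 − 11 = 20.

Gamma(shape=8, rate=20)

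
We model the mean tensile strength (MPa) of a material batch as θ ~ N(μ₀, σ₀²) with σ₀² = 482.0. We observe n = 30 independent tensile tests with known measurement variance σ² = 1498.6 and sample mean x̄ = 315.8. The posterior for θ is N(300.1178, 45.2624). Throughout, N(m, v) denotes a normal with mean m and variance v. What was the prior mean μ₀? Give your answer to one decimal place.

μ₀ = 148.8

The posterior mean is a precision-weighted average: μ_n = (τ₀μ₀ + τ_data·x̄)/(τ₀+τ_data), with τ₀=1/σ₀² and τ_data=n/σ².
Here τ₀ = 1/482.0 = 0.002075 and τ_data = 30/1498.6 = 0.020019, so τ_n = 0.022094.
Rearranging for μ₀: μ₀ = (μ_n·τ_n − τ_data·x̄)/τ₀ = (300.1178·0.022094 − 0.020019·315.8) / 0.002075 = 0.308802/0.002075 ≈ 148.8.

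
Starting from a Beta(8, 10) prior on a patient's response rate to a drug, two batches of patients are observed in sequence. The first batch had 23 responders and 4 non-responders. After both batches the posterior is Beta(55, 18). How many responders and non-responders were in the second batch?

Because Beta–binomial updating is additive in the counts, the combined data contributed (α_post−α_prior, β_post−β_prior) successes and failures.
Total across both batches: 55−8=47 responders, 18−10=8 non-responders.
Subtract the first batch: 47−23=24 responders and 8−4=4 non-responders.

24 responders and 4 non-responders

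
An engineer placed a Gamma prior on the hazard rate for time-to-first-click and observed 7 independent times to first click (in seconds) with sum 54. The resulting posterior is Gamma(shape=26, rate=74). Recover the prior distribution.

Gamma(shape=19, rate=20)

Gamma–exponential conjugacy: posterior shape = α + n, posterior rate = β + Σtᵢ.
So α = 26 − 7 = 19 and β = 74 − 54 = 20.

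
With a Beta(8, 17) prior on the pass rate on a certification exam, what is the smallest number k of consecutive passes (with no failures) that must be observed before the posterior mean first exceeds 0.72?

After k passes and 0 failures the posterior is Beta(8+k, 17), with mean (8+k)/(8+17+k).
Set (8+k)/(25+k) > 0.72 and solve: k > (0.72·25 − 8)/(1 − 0.72) = 35.714.
The smallest integer exceeding 35.714 is 36, and checking k=36: (44)/(61) = 0.7213 > 0.72.

k = 36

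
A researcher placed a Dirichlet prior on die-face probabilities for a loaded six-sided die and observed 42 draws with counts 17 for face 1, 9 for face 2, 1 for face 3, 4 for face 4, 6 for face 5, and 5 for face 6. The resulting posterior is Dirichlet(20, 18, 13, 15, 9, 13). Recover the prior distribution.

For a Dirichlet(α) prior with multinomial counts c, the posterior is Dirichlet(α + c) componentwise.
Subtract each count from the matching posterior parameter: 20−17=3, 18−9=9, 13−1=12, 15−4=11, 9−6=3, 13−5=8.

Dirichlet(3, 9, 12, 11, 3, 8)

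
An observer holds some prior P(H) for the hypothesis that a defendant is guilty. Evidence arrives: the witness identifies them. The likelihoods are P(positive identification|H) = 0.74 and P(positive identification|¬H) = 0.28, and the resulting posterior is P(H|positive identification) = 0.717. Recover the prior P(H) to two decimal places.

P(H) = 0.49

In odds form, posterior odds = prior odds × likelihood ratio, so prior odds = posterior odds ÷ LR.
Posterior odds = 0.717/(1−0.717) = 2.5336. LR = 0.74/0.28 = 2.6429.
Prior odds = 2.5336/2.6429 = 0.9586, so P(H) = 0.9586/(1+0.9586) ≈ 0.49.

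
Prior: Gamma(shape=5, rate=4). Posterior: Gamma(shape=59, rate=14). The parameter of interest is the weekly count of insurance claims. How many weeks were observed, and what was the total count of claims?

A Gamma(α, β) prior (rate parametrization) on a Poisson rate with n observations summing to S gives posterior Gamma(α+S, β+n).
Matching: Σxᵢ = 59 − 5 = 54 and n = 14 − 4 = 10.

n = 10 weeks with total 54 claims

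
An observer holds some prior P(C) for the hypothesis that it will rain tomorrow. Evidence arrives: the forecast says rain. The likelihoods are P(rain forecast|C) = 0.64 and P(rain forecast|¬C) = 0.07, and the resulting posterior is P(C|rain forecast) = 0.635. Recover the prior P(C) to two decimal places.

P(C) = 0.16

Bayes' rule in odds form gives O(C|E) = O(C)·[P(E|C)/P(E|¬C)], hence O(C) = O(C|E)/LR.
Posterior odds = 0.635/(1−0.635) = 1.7397. LR = 0.64/0.07 = 9.1429.
Prior odds = 1.7397/9.1429 = 0.1903, so P(C) = 0.1903/(1+0.1903) ≈ 0.16.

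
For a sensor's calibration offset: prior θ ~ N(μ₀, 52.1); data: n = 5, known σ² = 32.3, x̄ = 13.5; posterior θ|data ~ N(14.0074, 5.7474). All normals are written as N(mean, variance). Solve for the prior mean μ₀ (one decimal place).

The posterior mean is a precision-weighted average: μ_n = (τ₀μ₀ + τ_data·x̄)/(τ₀+τ_data), with τ₀=1/σ₀² and τ_data=n/σ².
Here τ₀ = 1/52.1 = 0.019194 and τ_data = 5/32.3 = 0.154799, so τ_n = 0.173993.
Rearranging for μ₀: μ₀ = (μ_n·τ_n − τ_data·x̄)/τ₀ = (14.0074·0.173993 − 0.154799·13.5) / 0.019194 = 0.347403/0.019194 ≈ 18.1.

μ₀ = 18.1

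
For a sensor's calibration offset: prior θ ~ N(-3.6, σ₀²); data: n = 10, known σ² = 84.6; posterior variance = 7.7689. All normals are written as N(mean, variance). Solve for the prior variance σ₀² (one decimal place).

Posterior precision equals prior precision plus data precision: 1/σ_n² = 1/σ₀² + n/σ².
So 1/σ₀² = 1/7.7689 − 10/84.6 = 0.128718 − 0.118203 = 0.010515.
Hence σ₀² = 1/0.010515 ≈ 95.1.

σ₀² = 95.1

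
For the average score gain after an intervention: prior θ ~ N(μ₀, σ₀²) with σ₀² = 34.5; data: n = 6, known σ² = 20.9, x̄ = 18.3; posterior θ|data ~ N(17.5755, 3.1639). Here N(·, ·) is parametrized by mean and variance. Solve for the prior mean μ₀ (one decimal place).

With known observation variance, the Normal–Normal posterior has precision τ_n = τ₀ + n/σ² and mean μ_n = (τ₀μ₀ + (n/σ²)x̄)/τ_n.
Here τ₀ = 1/34.5 = 0.028986 and τ_data = 6/20.9 = 0.287081, so τ_n = 0.316067.
Rearranging for μ₀: μ₀ = (μ_n·τ_n − τ_data·x̄)/τ₀ = (17.5755·0.316067 − 0.287081·18.3) / 0.028986 = 0.301453/0.028986 ≈ 10.4.

μ₀ = 10.4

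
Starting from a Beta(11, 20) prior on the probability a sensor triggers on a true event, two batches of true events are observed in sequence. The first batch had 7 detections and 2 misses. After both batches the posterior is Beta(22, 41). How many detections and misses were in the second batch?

Sequential conjugate updates are equivalent to a single update on the pooled data, so total successes = posterior α − prior α and total failures = posterior β − prior β.
Total across both batches: 22−11=11 detections, 41−20=21 misses.
Subtract the first batch: 11−7=4 detections and 21−2=19 misses.

4 detections and 19 misses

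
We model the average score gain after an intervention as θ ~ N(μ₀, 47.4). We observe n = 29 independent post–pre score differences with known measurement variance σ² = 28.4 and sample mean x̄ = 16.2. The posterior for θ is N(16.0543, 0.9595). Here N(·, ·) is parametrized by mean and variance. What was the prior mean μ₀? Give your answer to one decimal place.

μ₀ = 9.0

With known observation variance, the Normal–Normal posterior has precision τ_n = τ₀ + n/σ² and mean μ_n = (τ₀μ₀ + (n/σ²)x̄)/τ_n.
Here τ₀ = 1/47.4 = 0.021097 and τ_data = 29/28.4 = 1.021127, so τ_n = 1.042224.
Rearranging for μ₀: μ₀ = (μ_n·τ_n − τ_data·x̄)/τ₀ = (16.0543·1.042224 − 1.021127·16.2) / 0.021097 = 0.189919/0.021097 ≈ 9.0.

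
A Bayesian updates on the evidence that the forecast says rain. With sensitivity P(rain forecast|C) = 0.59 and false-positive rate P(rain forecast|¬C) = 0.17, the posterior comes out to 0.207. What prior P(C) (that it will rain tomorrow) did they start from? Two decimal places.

P(C) = 0.07

Bayes' rule in odds form gives O(C|E) = O(C)·[P(E|C)/P(E|¬C)], hence O(C) = O(C|E)/LR.
Posterior odds = 0.207/(1−0.207) = 0.2610. LR = 0.59/0.17 = 3.4706.
Prior odds = 0.2610/3.4706 = 0.0752, so P(C) = 0.0752/(1+0.0752) ≈ 0.07.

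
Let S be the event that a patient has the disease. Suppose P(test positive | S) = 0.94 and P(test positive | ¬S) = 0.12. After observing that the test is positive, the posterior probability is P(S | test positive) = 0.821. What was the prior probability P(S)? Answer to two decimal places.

P(S) = 0.37

In odds form, posterior odds = prior odds × likelihood ratio, so prior odds = posterior odds ÷ LR.
Posterior odds = 0.821/(1−0.821) = 4.5866. LR = 0.94/0.12 = 7.8333.
Prior odds = 4.5866/7.8333 = 0.5855, so P(S) = 0.5855/(1+0.5855) ≈ 0.37.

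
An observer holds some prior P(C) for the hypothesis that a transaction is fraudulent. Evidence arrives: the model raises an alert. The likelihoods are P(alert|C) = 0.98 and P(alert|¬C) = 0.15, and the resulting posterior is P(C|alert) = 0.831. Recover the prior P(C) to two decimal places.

P(C) = 0.43

Bayes' rule in odds form gives O(C|E) = O(C)·[P(E|C)/P(E|¬C)], hence O(C) = O(C|E)/LR.
Posterior odds = 0.831/(1−0.831) = 4.9172. LR = 0.98/0.15 = 6.5333.
Prior odds = 4.9172/6.5333 = 0.7526, so P(C) = 0.7526/(1+0.7526) ≈ 0.43.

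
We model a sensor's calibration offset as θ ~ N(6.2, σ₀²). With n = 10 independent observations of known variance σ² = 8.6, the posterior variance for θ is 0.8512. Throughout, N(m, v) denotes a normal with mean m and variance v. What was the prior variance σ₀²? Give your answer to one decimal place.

Posterior precision equals prior precision plus data precision: 1/σ_n² = 1/σ₀² + n/σ².
So 1/σ₀² = 1/0.8512 − 10/8.6 = 1.174812 − 1.162791 = 0.012021.
Hence σ₀² = 1/0.012021 ≈ 83.2.

σ₀² = 83.2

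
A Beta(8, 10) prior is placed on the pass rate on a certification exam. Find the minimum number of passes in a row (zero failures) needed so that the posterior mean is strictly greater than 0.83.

k = 41

After k passes and 0 failures the posterior is Beta(8+k, 10), with mean (8+k)/(8+10+k).
Set (8+k)/(18+k) > 0.83 and solve: k > (0.83·18 − 8)/(1 − 0.83) = 40.824.
The smallest integer exceeding 40.824 is 41.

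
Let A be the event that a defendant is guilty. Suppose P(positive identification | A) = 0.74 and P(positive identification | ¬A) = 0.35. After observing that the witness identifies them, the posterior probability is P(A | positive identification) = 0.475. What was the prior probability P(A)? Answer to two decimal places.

Bayes' rule in odds form gives O(A|E) = O(A)·[P(E|A)/P(E|¬A)], hence O(A) = O(A|E)/LR.
Posterior odds = 0.475/(1−0.475) = 0.9048. LR = 0.74/0.35 = 2.1143.
Prior odds = 0.9048/2.1143 = 0.4279, so P(A) = 0.4279/(1+0.4279) ≈ 0.30.

P(A) = 0.30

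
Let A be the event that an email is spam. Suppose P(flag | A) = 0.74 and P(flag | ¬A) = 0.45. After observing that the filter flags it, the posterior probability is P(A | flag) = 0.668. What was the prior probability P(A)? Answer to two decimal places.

P(A) = 0.55

In odds form, posterior odds = prior odds × likelihood ratio, so prior odds = posterior odds ÷ LR.
Posterior odds = 0.668/(1−0.668) = 2.0120. LR = 0.74/0.45 = 1.6444.
Prior odds = 2.0120/1.6444 = 1.2235, so P(A) = 1.2235/(1+1.2235) ≈ 0.55.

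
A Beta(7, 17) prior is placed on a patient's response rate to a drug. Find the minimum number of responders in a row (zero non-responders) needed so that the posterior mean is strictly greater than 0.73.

k = 39

After k responders and 0 non-responders the posterior is Beta(7+k, 17), with mean (7+k)/(7+17+k).
Set (7+k)/(24+k) > 0.73 and solve: k > (0.73·24 − 7)/(1 − 0.73) = 38.963.
The smallest integer exceeding 38.963 is 39, and checking k=39: (46)/(63) = 0.7302 > 0.73.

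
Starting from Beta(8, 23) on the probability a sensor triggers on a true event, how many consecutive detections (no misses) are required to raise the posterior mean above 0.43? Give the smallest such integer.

After k detections and 0 misses the posterior is Beta(8+k, 23), with mean (8+k)/(8+23+k).
Set (8+k)/(31+k) > 0.43 and solve: k > (0.43·31 − 8)/(1 − 0.43) = 9.351.
The smallest integer exceeding 9.351 is 10.

k = 10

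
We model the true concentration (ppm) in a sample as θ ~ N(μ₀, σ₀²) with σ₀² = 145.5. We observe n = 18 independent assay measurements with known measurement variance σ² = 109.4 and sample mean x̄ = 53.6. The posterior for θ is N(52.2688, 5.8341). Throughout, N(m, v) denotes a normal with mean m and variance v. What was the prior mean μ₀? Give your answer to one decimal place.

With known observation variance, the Normal–Normal posterior has precision τ_n = τ₀ + n/σ² and mean μ_n = (τ₀μ₀ + (n/σ²)x̄)/τ_n.
Here τ₀ = 1/145.5 = 0.006873 and τ_data = 18/109.4 = 0.164534, so τ_n = 0.171407.
Rearranging for μ₀: μ₀ = (μ_n·τ_n − τ_data·x̄)/τ₀ = (52.2688·0.171407 − 0.164534·53.6) / 0.006873 = 0.140216/0.006873 ≈ 20.4.

μ₀ = 20.4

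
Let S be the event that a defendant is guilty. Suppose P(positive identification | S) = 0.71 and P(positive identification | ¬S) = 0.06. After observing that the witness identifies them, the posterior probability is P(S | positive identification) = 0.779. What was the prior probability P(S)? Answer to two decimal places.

P(S) = 0.23

Bayes' rule in odds form gives O(S|E) = O(S)·[P(E|S)/P(E|¬S)], hence O(S) = O(S|E)/LR.
Posterior odds = 0.779/(1−0.779) = 3.5249. LR = 0.71/0.06 = 11.8333.
Prior odds = 3.5249/11.8333 = 0.2979, so P(S) = 0.2979/(1+0.2979) ≈ 0.23.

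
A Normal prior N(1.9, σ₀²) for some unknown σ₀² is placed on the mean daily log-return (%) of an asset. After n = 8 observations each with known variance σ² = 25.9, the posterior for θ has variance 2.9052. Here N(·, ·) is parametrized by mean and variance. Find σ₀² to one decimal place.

For the Normal–Normal model with known σ², precisions add: τ_n = τ₀ + n/σ².
So 1/σ₀² = 1/2.9052 − 8/25.9 = 0.344210 − 0.308880 = 0.035330.
Hence σ₀² = 1/0.035330 ≈ 28.3.

σ₀² = 28.3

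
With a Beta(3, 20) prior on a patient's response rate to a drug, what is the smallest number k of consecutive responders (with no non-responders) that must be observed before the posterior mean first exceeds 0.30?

After k responders and 0 non-responders the posterior is Beta(3+k, 20), with mean (3+k)/(3+20+k).
Set (3+k)/(23+k) > 0.30 and solve: k > (0.30·23 − 3)/(1 − 0.30) = 5.571.
The smallest integer exceeding 5.571 is 6.

k = 6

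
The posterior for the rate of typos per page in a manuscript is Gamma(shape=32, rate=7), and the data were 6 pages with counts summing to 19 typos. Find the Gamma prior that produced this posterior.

A Gamma(α, β) prior (rate parametrization) on a Poisson rate with n observations summing to S gives posterior Gamma(α+S, β+n).
So α = 32 − 19 = 13 and β = 7 − 6 = 1.

Gamma(shape=13, rate=1)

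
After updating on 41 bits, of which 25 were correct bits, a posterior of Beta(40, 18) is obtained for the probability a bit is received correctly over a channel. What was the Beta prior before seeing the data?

A Beta(α, β) prior with s successes and f failures in binomial data gives a Beta(α+s, β+f) posterior.
Subtract the data counts: 40−25=15, 18−16=2.

Beta(15, 2)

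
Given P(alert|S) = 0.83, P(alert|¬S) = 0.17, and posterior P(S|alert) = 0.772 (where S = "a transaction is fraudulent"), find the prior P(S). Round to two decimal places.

P(S) = 0.41

In odds form, posterior odds = prior odds × likelihood ratio, so prior odds = posterior odds ÷ LR.
Posterior odds = 0.772/(1−0.772) = 3.3860. LR = 0.83/0.17 = 4.8824.
Prior odds = 3.3860/4.8824 = 0.6935, so P(S) = 0.6935/(1+0.6935) ≈ 0.41.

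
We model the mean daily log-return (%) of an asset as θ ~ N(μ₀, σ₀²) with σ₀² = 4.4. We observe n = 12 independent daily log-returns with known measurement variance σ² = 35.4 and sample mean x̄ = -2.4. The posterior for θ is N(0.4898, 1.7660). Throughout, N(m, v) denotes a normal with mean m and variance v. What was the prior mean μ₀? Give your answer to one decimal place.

With known observation variance, the Normal–Normal posterior has precision τ_n = τ₀ + n/σ² and mean μ_n = (τ₀μ₀ + (n/σ²)x̄)/τ_n.
Here τ₀ = 1/4.4 = 0.227273 and τ_data = 12/35.4 = 0.338983, so τ_n = 0.566256.
Rearranging for μ₀: μ₀ = (μ_n·τ_n − τ_data·x̄)/τ₀ = (0.4898·0.566256 − 0.338983·-2.4) / 0.227273 = 1.090911/0.227273 ≈ 4.8.

μ₀ = 4.8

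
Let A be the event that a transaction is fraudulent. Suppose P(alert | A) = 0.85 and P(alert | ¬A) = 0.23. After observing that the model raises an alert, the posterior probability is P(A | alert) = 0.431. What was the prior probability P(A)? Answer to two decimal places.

P(A) = 0.17

Bayes' rule in odds form gives O(A|E) = O(A)·[P(E|A)/P(E|¬A)], hence O(A) = O(A|E)/LR.
Posterior odds = 0.431/(1−0.431) = 0.7575. LR = 0.85/0.23 = 3.6957.
Prior odds = 0.7575/3.6957 = 0.2050, so P(A) = 0.2050/(1+0.2050) ≈ 0.17.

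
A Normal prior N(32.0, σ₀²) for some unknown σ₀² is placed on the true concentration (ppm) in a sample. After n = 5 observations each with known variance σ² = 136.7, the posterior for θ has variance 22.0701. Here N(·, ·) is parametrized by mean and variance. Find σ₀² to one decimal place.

σ₀² = 114.5

Posterior precision equals prior precision plus data precision: 1/σ_n² = 1/σ₀² + n/σ².
So 1/σ₀² = 1/22.0701 − 5/136.7 = 0.045310 − 0.036576 = 0.008734.
Hence σ₀² = 1/0.008734 ≈ 114.5.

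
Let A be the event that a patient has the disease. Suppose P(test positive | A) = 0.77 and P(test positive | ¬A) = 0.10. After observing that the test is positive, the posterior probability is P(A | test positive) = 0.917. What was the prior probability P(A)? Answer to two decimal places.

P(A) = 0.59

In odds form, posterior odds = prior odds × likelihood ratio, so prior odds = posterior odds ÷ LR.
Posterior odds = 0.917/(1−0.917) = 11.0482. LR = 0.77/0.10 = 7.7000.
Prior odds = 11.0482/7.7000 = 1.4348, so P(A) = 1.4348/(1+1.4348) ≈ 0.59.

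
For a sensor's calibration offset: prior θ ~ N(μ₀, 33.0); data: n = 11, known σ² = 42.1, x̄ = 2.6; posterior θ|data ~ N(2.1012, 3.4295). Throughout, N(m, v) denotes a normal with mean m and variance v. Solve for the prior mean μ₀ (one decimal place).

μ₀ = -2.2

With known observation variance, the Normal–Normal posterior has precision τ_n = τ₀ + n/σ² and mean μ_n = (τ₀μ₀ + (n/σ²)x̄)/τ_n.
Here τ₀ = 1/33.0 = 0.030303 and τ_data = 11/42.1 = 0.261283, so τ_n = 0.291586.
Rearranging for μ₀: μ₀ = (μ_n·τ_n − τ_data·x̄)/τ₀ = (2.1012·0.291586 − 0.261283·2.6) / 0.030303 = -0.066655/0.030303 ≈ -2.2.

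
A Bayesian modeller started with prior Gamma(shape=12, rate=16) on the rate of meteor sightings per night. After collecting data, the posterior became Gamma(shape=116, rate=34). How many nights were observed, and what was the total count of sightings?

A Gamma(α, β) prior (rate parametrization) on a Poisson rate with n observations summing to S gives posterior Gamma(α+S, β+n).
Matching: Σxᵢ = 116 − 12 = 104 and n = 34 − 16 = 18.

n = 18 nights with total 104 sightings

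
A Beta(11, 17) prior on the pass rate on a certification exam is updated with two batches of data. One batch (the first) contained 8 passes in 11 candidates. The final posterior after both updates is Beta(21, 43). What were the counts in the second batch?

Sequential conjugate updates are equivalent to a single update on the pooled data, so total successes = posterior α − prior α and total failures = posterior β − prior β.
Total across both batches: 21−11=10 passes, 43−17=26 failures.
Subtract the first batch: 10−8=2 passes and 26−3=23 failures.

2 passes and 23 failures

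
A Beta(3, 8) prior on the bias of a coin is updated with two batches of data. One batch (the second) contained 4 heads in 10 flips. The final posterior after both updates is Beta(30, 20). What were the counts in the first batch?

23 heads and 6 tails

Sequential conjugate updates are equivalent to a single update on the pooled data, so total successes = posterior α − prior α and total failures = posterior β − prior β.
Total across both batches: 30−3=27 heads, 20−8=12 tails.
Subtract the second batch: 27−4=23 heads and 12−6=6 tails.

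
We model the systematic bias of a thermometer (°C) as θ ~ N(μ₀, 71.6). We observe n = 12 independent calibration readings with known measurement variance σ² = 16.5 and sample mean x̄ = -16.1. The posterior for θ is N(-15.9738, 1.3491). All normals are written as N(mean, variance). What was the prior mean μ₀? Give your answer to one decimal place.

μ₀ = -9.4

The posterior mean is a precision-weighted average: μ_n = (τ₀μ₀ + τ_data·x̄)/(τ₀+τ_data), with τ₀=1/σ₀² and τ_data=n/σ².
Here τ₀ = 1/71.6 = 0.013966 and τ_data = 12/16.5 = 0.727273, so τ_n = 0.741239.
Rearranging for μ₀: μ₀ = (μ_n·τ_n − τ_data·x̄)/τ₀ = (-15.9738·0.741239 − 0.727273·-16.1) / 0.013966 = -0.131308/0.013966 ≈ -9.4.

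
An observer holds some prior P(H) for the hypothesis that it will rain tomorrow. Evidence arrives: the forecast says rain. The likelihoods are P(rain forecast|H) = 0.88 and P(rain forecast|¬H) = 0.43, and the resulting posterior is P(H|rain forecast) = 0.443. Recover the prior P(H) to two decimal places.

P(H) = 0.28

Bayes' rule in odds form gives O(H|E) = O(H)·[P(E|H)/P(E|¬H)], hence O(H) = O(H|E)/LR.
Posterior odds = 0.443/(1−0.443) = 0.7953. LR = 0.88/0.43 = 2.0465.
Prior odds = 0.7953/2.0465 = 0.3886, so P(H) = 0.3886/(1+0.3886) ≈ 0.28.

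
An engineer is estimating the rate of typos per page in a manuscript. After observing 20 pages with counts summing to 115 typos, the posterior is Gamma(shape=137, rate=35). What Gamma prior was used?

Gamma(shape=22, rate=15)

A Gamma(α, β) prior (rate parametrization) on a Poisson rate with n observations summing to S gives posterior Gamma(α+S, β+n).
So α = 137 − 115 = 22 and β = 35 − 20 = 15.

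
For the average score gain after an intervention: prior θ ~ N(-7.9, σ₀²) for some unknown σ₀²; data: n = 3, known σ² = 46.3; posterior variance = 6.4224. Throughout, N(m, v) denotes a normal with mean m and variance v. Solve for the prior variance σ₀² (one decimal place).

Posterior precision equals prior precision plus data precision: 1/σ_n² = 1/σ₀² + n/σ².
So 1/σ₀² = 1/6.4224 − 3/46.3 = 0.155705 − 0.064795 = 0.090910.
Hence σ₀² = 1/0.090910 ≈ 11.0.

σ₀² = 11.0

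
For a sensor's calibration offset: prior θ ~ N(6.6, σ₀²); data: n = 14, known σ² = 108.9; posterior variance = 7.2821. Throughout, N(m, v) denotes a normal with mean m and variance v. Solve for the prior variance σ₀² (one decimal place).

σ₀² = 114.1

Posterior precision equals prior precision plus data precision: 1/σ_n² = 1/σ₀² + n/σ².
So 1/σ₀² = 1/7.2821 − 14/108.9 = 0.137323 − 0.128558 = 0.008765.
Hence σ₀² = 1/0.008765 ≈ 114.1.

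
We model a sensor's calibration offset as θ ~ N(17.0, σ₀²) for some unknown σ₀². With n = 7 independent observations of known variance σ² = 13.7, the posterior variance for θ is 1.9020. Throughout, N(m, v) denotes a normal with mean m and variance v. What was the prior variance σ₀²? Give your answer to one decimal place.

σ₀² = 67.5

For the Normal–Normal model with known σ², precisions add: τ_n = τ₀ + n/σ².
So 1/σ₀² = 1/1.9020 − 7/13.7 = 0.525762 − 0.510949 = 0.014813.
Hence σ₀² = 1/0.014813 ≈ 67.5.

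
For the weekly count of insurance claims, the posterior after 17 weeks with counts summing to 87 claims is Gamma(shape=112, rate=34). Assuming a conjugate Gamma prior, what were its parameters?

A Gamma(α, β) prior (rate parametrization) on a Poisson rate with n observations summing to S gives posterior Gamma(α+S, β+n).
So α = 112 − 87 = 25 and β = 34 − 17 = 17.

Gamma(shape=25, rate=17)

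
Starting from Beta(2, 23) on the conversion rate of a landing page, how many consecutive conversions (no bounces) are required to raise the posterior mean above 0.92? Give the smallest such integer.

k = 263

After k conversions and 0 bounces the posterior is Beta(2+k, 23), with mean (2+k)/(2+23+k).
Set (2+k)/(25+k) > 0.92 and solve: k > (0.92·25 − 2)/(1 − 0.92) = 262.500.
The smallest integer exceeding 262.500 is 263, and checking k=263: (265)/(288) = 0.9201 > 0.92.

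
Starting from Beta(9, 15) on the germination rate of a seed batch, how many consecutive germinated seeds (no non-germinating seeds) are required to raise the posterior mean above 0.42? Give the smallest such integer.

After k germinated seeds and 0 non-germinating seeds the posterior is Beta(9+k, 15), with mean (9+k)/(9+15+k).
Set (9+k)/(24+k) > 0.42 and solve: k > (0.42·24 − 9)/(1 − 0.42) = 1.862.
The smallest integer exceeding 1.862 is 2, and checking k=2: (11)/(26) = 0.4231 > 0.42.

k = 2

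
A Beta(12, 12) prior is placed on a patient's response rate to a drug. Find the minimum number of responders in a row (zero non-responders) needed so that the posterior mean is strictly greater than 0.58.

k = 5

After k responders and 0 non-responders the posterior is Beta(12+k, 12), with mean (12+k)/(12+12+k).
Set (12+k)/(24+k) > 0.58 and solve: k > (0.58·24 − 12)/(1 − 0.58) = 4.571.
The smallest integer exceeding 4.571 is 5.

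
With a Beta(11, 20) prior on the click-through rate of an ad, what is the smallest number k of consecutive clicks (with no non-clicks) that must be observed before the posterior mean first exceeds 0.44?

k = 5

After k clicks and 0 non-clicks the posterior is Beta(11+k, 20), with mean (11+k)/(11+20+k).
Set (11+k)/(31+k) > 0.44 and solve: k > (0.44·31 − 11)/(1 − 0.44) = 4.714.
The smallest integer exceeding 4.714 is 5, and checking k=5: (16)/(36) = 0.4444 > 0.44.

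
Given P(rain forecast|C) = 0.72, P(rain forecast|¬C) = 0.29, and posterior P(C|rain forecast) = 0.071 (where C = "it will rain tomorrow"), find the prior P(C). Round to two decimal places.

P(C) = 0.03

In odds form, posterior odds = prior odds × likelihood ratio, so prior odds = posterior odds ÷ LR.
Posterior odds = 0.071/(1−0.071) = 0.0764. LR = 0.72/0.29 = 2.4828.
Prior odds = 0.0764/2.4828 = 0.0308, so P(C) = 0.0308/(1+0.0308) ≈ 0.03.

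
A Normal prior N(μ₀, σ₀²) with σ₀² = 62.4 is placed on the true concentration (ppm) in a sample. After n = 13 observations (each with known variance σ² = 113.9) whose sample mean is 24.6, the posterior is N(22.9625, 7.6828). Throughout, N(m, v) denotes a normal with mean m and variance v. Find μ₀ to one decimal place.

The posterior mean is a precision-weighted average: μ_n = (τ₀μ₀ + τ_data·x̄)/(τ₀+τ_data), with τ₀=1/σ₀² and τ_data=n/σ².
Here τ₀ = 1/62.4 = 0.016026 and τ_data = 13/113.9 = 0.114135, so τ_n = 0.130161.
Rearranging for μ₀: μ₀ = (μ_n·τ_n − τ_data·x̄)/τ₀ = (22.9625·0.130161 − 0.114135·24.6) / 0.016026 = 0.181101/0.016026 ≈ 11.3.

μ₀ = 11.3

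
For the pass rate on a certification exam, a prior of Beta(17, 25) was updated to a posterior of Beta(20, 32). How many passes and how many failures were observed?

Under Beta–binomial conjugacy the posterior parameters are (a+s, b+f).
So s = 20 − 17 = 3 and f = 32 − 25 = 7.

3 passes and 7 failures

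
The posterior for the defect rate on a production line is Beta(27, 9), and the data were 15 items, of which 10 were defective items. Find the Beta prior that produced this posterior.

Beta is conjugate to the binomial likelihood: posterior = Beta(α+s, β+f).
Subtract the data counts: 27−10=17, 9−5=4.

Beta(17, 4)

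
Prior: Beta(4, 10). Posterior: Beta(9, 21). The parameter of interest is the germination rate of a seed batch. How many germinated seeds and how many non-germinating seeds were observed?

Beta is conjugate to the binomial likelihood: posterior = Beta(a+s, b+f).
Match parameters: s=9−4=5, f=21−10=11.

5 germinated seeds and 11 non-germinating seeds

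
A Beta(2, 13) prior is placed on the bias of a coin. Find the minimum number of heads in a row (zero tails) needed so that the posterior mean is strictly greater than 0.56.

After k heads and 0 tails the posterior is Beta(2+k, 13), with mean (2+k)/(2+13+k).
Set (2+k)/(15+k) > 0.56 and solve: k > (0.56·15 − 2)/(1 − 0.56) = 14.545.
The smallest integer exceeding 14.545 is 15.

k = 15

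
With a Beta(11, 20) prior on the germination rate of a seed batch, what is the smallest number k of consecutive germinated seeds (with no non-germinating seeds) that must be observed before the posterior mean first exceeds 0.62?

k = 22

After k germinated seeds and 0 non-germinating seeds the posterior is Beta(11+k, 20), with mean (11+k)/(11+20+k).
Set (11+k)/(31+k) > 0.62 and solve: k > (0.62·31 − 11)/(1 − 0.62) = 21.632.
The smallest integer exceeding 21.632 is 22.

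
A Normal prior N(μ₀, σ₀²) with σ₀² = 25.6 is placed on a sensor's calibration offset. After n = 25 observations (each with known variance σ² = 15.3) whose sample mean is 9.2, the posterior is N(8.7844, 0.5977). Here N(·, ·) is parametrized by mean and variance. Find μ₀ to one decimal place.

μ₀ = -8.6

With known observation variance, the Normal–Normal posterior has precision τ_n = τ₀ + n/σ² and mean μ_n = (τ₀μ₀ + (n/σ²)x̄)/τ_n.
Here τ₀ = 1/25.6 = 0.039062 and τ_data = 25/15.3 = 1.633987, so τ_n = 1.673049.
Rearranging for μ₀: μ₀ = (μ_n·τ_n − τ_data·x̄)/τ₀ = (8.7844·1.673049 − 1.633987·9.2) / 0.039062 = -0.335949/0.039062 ≈ -8.6.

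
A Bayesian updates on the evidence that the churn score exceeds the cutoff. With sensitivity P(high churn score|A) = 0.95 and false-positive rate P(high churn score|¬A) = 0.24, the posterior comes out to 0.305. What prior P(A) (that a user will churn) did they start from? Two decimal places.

In odds form, posterior odds = prior odds × likelihood ratio, so prior odds = posterior odds ÷ LR.
Posterior odds = 0.305/(1−0.305) = 0.4388. LR = 0.95/0.24 = 3.9583.
Prior odds = 0.4388/3.9583 = 0.1109, so P(A) = 0.1109/(1+0.1109) ≈ 0.10.

P(A) = 0.10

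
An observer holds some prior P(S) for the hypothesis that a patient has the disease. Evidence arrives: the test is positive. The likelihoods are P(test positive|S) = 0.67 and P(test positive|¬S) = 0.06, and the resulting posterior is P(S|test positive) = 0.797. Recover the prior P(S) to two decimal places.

In odds form, posterior odds = prior odds × likelihood ratio, so prior odds = posterior odds ÷ LR.
Posterior odds = 0.797/(1−0.797) = 3.9261. LR = 0.67/0.06 = 11.1667.
Prior odds = 3.9261/11.1667 = 0.3516, so P(S) = 0.3516/(1+0.3516) ≈ 0.26.

P(S) = 0.26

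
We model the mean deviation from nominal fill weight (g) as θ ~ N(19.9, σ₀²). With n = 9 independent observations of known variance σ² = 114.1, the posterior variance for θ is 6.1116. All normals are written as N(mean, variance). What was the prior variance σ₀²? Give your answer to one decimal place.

σ₀² = 11.8

For the Normal–Normal model with known σ², precisions add: τ_n = τ₀ + n/σ².
So 1/σ₀² = 1/6.1116 − 9/114.1 = 0.163623 − 0.078878 = 0.084745.
Hence σ₀² = 1/0.084745 ≈ 11.8.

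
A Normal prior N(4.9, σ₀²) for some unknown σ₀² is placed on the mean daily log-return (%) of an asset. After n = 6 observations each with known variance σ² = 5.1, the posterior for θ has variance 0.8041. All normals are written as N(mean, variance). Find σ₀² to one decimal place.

σ₀² = 14.9

For the Normal–Normal model with known σ², precisions add: τ_n = τ₀ + n/σ².
So 1/σ₀² = 1/0.8041 − 6/5.1 = 1.243626 − 1.176471 = 0.067155.
Hence σ₀² = 1/0.067155 ≈ 14.9.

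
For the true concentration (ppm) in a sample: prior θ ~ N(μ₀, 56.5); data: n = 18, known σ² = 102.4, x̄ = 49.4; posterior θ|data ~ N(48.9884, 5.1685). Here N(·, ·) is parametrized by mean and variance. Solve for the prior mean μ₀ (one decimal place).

With known observation variance, the Normal–Normal posterior has precision τ_n = τ₀ + n/σ² and mean μ_n = (τ₀μ₀ + (n/σ²)x̄)/τ_n.
Here τ₀ = 1/56.5 = 0.017699 and τ_data = 18/102.4 = 0.175781, so τ_n = 0.193480.
Rearranging for μ₀: μ₀ = (μ_n·τ_n − τ_data·x̄)/τ₀ = (48.9884·0.193480 − 0.175781·49.4) / 0.017699 = 0.794694/0.017699 ≈ 44.9.

μ₀ = 44.9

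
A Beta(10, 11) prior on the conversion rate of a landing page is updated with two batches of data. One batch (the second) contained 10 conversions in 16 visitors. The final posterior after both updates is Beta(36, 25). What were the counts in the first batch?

Sequential conjugate updates are equivalent to a single update on the pooled data, so total successes = posterior α − prior α and total failures = posterior β − prior β.
Total across both batches: 36−10=26 conversions, 25−11=14 bounces.
Subtract the second batch: 26−10=16 conversions and 14−6=8 bounces.

16 conversions and 8 bounces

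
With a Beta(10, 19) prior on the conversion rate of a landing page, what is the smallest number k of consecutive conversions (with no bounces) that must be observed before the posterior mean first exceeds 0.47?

k = 7

After k conversions and 0 bounces the posterior is Beta(10+k, 19), with mean (10+k)/(10+19+k).
Set (10+k)/(29+k) > 0.47 and solve: k > (0.47·29 − 10)/(1 − 0.47) = 6.849.
The smallest integer exceeding 6.849 is 7, and checking k=7: (17)/(36) = 0.4722 > 0.47.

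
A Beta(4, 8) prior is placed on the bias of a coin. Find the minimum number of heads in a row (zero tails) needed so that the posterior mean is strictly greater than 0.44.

k = 3

After k heads and 0 tails the posterior is Beta(4+k, 8), with mean (4+k)/(4+8+k).
Set (4+k)/(12+k) > 0.44 and solve: k > (0.44·12 − 4)/(1 − 0.44) = 2.286.
The smallest integer exceeding 2.286 is 3, and checking k=3: (7)/(15) = 0.4667 > 0.44.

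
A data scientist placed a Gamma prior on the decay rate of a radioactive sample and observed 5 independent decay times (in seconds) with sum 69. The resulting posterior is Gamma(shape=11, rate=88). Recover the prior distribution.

Gamma–exponential conjugacy: posterior shape = α + n, posterior rate = β + Σtᵢ.
So α = 11 − 5 = 6 and β = 88 − 69 = 19.

Gamma(shape=6, rate=19)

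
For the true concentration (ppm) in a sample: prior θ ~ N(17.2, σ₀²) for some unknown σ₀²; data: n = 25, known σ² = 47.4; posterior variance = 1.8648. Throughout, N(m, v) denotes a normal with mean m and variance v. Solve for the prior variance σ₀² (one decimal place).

For the Normal–Normal model with known σ², precisions add: τ_n = τ₀ + n/σ².
So 1/σ₀² = 1/1.8648 − 25/47.4 = 0.536251 − 0.527426 = 0.008825.
Hence σ₀² = 1/0.008825 ≈ 113.3.

σ₀² = 113.3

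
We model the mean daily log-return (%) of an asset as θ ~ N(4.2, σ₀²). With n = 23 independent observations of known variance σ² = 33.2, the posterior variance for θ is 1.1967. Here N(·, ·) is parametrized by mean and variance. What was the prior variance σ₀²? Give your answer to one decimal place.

Posterior precision equals prior precision plus data precision: 1/σ_n² = 1/σ₀² + n/σ².
So 1/σ₀² = 1/1.1967 − 23/33.2 = 0.835631 − 0.692771 = 0.142860.
Hence σ₀² = 1/0.142860 ≈ 7.0.

σ₀² = 7.0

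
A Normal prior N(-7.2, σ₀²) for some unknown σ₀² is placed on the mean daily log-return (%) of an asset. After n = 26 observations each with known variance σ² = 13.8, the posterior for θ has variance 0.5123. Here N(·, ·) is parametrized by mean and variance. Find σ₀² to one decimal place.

σ₀² = 14.7

Posterior precision equals prior precision plus data precision: 1/σ_n² = 1/σ₀² + n/σ².
So 1/σ₀² = 1/0.5123 − 26/13.8 = 1.951981 − 1.884058 = 0.067923.
Hence σ₀² = 1/0.067923 ≈ 14.7.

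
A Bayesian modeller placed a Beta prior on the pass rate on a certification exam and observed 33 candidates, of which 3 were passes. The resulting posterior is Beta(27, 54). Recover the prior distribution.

Under Beta–binomial conjugacy the posterior parameters are (α+s, β+f).
So α = 27 − 3 = 24 and β = 54 − 30 = 24.

Beta(24, 24)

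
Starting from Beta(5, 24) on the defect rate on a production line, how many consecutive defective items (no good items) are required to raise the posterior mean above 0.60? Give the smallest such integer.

After k defective items and 0 good items the posterior is Beta(5+k, 24), with mean (5+k)/(5+24+k).
Set (5+k)/(29+k) > 0.60 and solve: k > (0.60·29 − 5)/(1 − 0.60) = 31.000.
The smallest integer exceeding 31.000 is 32, and checking k=32: (37)/(61) = 0.6066 > 0.60.

k = 32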